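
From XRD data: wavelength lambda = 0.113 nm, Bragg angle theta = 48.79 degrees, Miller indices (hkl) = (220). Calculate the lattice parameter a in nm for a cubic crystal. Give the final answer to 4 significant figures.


d = lambda / (2*sin(theta))
d = 0.113 / (2*sin(48.79 deg))
d = 0.075103 nm
a = d * sqrt(h^2+k^2+l^2) = 0.075103 * sqrt(8)
a = 0.2124 nm


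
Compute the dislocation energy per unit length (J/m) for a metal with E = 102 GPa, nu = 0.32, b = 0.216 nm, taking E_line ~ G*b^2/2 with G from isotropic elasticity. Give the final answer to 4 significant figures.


Step 1: G = E / (2*(1+nu))
G = 102 / (2*(1+0.32)) = 38.6364 GPa = 3.86364e+10 Pa
Step 2: E_line = G*b^2/2
b = 0.216 nm = 2.16e-10 m
E_line = 0.5 * 3.86364e+10 * (2.16e-10)^2 = 9.013e-10 J/m


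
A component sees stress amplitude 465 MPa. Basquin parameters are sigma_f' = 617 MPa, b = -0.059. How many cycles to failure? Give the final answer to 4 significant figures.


sigma_a = sigma_f' * (2*Nf)^b
2*Nf = (sigma_a / sigma_f')^(1/b)
2*Nf = (465 / 617)^(1/-0.059)
2*Nf = 120.754
Nf = 60.38 cycles


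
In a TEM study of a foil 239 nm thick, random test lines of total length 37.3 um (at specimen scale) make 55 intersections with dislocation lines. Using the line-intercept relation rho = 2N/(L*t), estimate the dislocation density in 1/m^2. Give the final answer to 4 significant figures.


rho = 2N / (L * t)
L = 37.3 um = 3.73e-05 m, t = 239 nm = 2.39e-07 m
rho = 2 * 55 / (3.73e-05 * 2.39e-07)
rho = 1.234e+13 1/m^2


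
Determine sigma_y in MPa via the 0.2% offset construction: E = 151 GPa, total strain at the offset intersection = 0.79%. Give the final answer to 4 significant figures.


Offset strain = 0.002
Elastic strain at yield = total_strain - offset = 7.9e-03 - 0.002 = 5.9e-03
sigma_y = E * elastic_strain = 151000 * 5.9e-03
sigma_y = 890.9 MPa


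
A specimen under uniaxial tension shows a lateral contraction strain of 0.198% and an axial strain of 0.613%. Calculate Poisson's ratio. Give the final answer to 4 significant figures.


nu = -epsilon_lat / epsilon_axial
Lateral strain is contraction (negative), so using magnitudes:
nu = 0.198 / 0.613
nu = 0.323


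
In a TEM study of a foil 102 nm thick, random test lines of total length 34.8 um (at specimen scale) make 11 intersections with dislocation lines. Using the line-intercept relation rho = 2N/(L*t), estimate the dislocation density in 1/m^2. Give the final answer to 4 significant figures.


rho = 2N / (L * t)
L = 34.8 um = 3.48e-05 m, t = 102 nm = 1.02e-07 m
rho = 2 * 11 / (3.48e-05 * 1.02e-07)
rho = 6.198e+12 1/m^2


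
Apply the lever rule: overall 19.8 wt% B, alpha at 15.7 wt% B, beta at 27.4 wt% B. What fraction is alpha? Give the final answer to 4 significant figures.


f_alpha = (C_beta - C0) / (C_beta - C_alpha)
f_alpha = (27.4 - 19.8) / (27.4 - 15.7)
f_alpha = 0.6496


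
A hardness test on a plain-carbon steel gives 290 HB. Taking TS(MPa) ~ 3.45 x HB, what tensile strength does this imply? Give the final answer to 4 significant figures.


TS (MPa) = 3.45 * HB
TS = 3.45 * 290
TS = 1001 MPa


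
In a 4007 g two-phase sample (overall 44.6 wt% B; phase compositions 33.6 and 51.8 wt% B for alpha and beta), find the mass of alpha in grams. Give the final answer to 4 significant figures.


f_alpha = (C_beta - C0) / (C_beta - C_alpha)
f_alpha = (51.8 - 44.6) / (51.8 - 33.6) = 0.395604
m_alpha = f_alpha * m_total = 0.395604 * 4007 = 1585 g


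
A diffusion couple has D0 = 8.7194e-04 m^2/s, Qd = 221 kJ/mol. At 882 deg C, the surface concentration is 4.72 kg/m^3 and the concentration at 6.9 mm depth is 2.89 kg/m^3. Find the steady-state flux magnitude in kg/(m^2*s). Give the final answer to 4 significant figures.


Step 1: D = D0 * exp(-Qd/(R*T))
T = 882 + 273.15 = 1155.15 K
D = 8.7194e-04 * exp(-221e3 / (8.314 * 1155.15)) = 8.84593e-14 m^2/s
Step 2: J = D * (C1 - C2) / dx
J = 8.84593e-14 * (4.72 - 2.89) / 6.9e-03
J = 2.346e-11 kg/(m^2*s)


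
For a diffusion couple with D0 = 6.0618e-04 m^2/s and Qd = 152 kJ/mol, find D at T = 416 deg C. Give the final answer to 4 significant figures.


D = D0 * exp(-Qd / (R*T))
T = 689.15 K
D = 6.0618e-04 * exp(-152e3 / (8.314 * 689.15))
D = 1.825e-15 m^2/s


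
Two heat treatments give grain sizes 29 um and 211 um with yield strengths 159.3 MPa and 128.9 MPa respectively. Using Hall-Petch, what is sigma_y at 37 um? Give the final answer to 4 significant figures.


sigma_y = sigma0 + k / sqrt(d)
1/sqrt(d1) = 1/sqrt(2.9e-05) = 185.695;  1/sqrt(d2) = 68.8428
k = (sigma1 - sigma2) / (1/sqrt(d1) - 1/sqrt(d2)) = (159.3 - 128.9) / (185.695 - 68.8428) = 0.260157 MPa*m^0.5
sigma0 = sigma1 - k/sqrt(d1) = 159.3 - 0.260157*185.695 = 110.99 MPa
sigma_y(d3) = 110.99 + 0.260157 / sqrt(3.7e-05) = 153.8 MPa


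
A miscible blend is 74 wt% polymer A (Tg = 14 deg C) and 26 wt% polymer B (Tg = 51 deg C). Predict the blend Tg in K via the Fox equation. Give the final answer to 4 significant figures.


1/Tg = w1/Tg1 + w2/Tg2 (in Kelvin)
Tg1 = 287.15 K, Tg2 = 324.15 K
1/Tg = 0.74/287.15 + 0.26/324.15
Tg = 295.9 K


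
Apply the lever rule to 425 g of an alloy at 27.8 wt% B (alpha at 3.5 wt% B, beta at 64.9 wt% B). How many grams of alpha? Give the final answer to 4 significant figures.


f_alpha = (C_beta - C0) / (C_beta - C_alpha)
f_alpha = (64.9 - 27.8) / (64.9 - 3.5) = 0.604235
m_alpha = f_alpha * m_total = 0.604235 * 425 = 256.8 g


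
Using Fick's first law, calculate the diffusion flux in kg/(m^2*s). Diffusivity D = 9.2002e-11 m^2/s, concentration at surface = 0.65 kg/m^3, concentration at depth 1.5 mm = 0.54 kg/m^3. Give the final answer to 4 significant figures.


J = -D * (dC/dx) = D * (C1 - C2) / dx
J = 9.2002e-11 * (0.65 - 0.54) / 1.5e-03
J = 6.747e-09 kg/(m^2*s)


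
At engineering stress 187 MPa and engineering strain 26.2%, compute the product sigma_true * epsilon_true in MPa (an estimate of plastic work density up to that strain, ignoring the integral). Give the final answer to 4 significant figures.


sigma_true = sigma_eng * (1 + epsilon_eng)
sigma_true = 187 * (1 + 0.262) = 235.994 MPa
epsilon_true = ln(1 + epsilon_eng)
epsilon_true = ln(1 + 0.262) = 0.232698
sigma_true * epsilon_true = 235.994 * 0.232698 = 54.92 MPa


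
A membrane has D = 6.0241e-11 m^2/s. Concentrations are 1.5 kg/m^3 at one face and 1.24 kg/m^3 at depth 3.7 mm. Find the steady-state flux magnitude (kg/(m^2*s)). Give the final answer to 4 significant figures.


J = -D * (dC/dx) = D * (C1 - C2) / dx
J = 6.0241e-11 * (1.5 - 1.24) / 3.7e-03
J = 4.233e-09 kg/(m^2*s)


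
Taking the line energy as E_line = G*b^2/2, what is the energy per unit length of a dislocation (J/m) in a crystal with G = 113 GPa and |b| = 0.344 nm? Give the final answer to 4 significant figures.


E = G*b^2/2
b = 0.344 nm = 3.44e-10 m
G = 113 GPa = 1.13e+11 Pa
E = 0.5 * 1.13e+11 * (3.44e-10)^2
E = 6.686e-09 J/m


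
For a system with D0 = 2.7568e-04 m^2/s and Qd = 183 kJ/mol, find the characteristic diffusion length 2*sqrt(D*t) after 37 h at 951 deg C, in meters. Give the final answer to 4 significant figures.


Step 1: D = D0 * exp(-Qd/(R*T))
T = 1224.15 K
D = 2.7568e-04 * exp(-183e3 / (8.314 * 1224.15)) = 4.28045e-12 m^2/s
Step 2: L = 2*sqrt(D*t)
t = 37 h = 133200 s
L = 2*sqrt(4.28045e-12 * 133200) = 1.51e-03 m


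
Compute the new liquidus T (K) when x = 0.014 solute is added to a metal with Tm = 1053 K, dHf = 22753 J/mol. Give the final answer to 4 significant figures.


dT = R*Tm^2*x / dHf
dT = 8.314 * 1053^2 * 0.014 / 22753
dT = 5.67226 K
T_new = 1053 - 5.67226 = 1047 K


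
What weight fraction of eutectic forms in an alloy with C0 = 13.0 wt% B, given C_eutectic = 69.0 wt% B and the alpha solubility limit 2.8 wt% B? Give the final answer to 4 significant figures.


f_primary = (C_e - C0) / (C_e - C_alpha_max)
f_primary = (69.0 - 13.0) / (69.0 - 2.8)
f_primary = 0.845921
f_eutectic = 1 - 0.845921 = 0.1541


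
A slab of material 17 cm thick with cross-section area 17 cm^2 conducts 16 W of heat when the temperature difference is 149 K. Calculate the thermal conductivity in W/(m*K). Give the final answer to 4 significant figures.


k = Q*L / (A*dT)
L = 0.17 m, A = 1.7e-03 m^2
k = 16 * 0.17 / (1.7e-03 * 149)
k = 10.74 W/(m*K)


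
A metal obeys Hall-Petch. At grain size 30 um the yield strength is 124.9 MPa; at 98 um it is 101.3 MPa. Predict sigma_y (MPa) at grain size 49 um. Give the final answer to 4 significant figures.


sigma_y = sigma0 + k / sqrt(d)
1/sqrt(d1) = 1/sqrt(3e-05) = 182.574;  1/sqrt(d2) = 101.015
k = (sigma1 - sigma2) / (1/sqrt(d1) - 1/sqrt(d2)) = (124.9 - 101.3) / (182.574 - 101.015) = 0.289361 MPa*m^0.5
sigma0 = sigma1 - k/sqrt(d1) = 124.9 - 0.289361*182.574 = 72.0701 MPa
sigma_y(d3) = 72.0701 + 0.289361 / sqrt(4.9e-05) = 113.4 MPa


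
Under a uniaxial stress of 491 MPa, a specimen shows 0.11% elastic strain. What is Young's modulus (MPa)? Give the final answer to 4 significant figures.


E = sigma / epsilon
epsilon = 0.11% = 1.1e-03
E = 491 / 1.1e-03
E = 446400 MPa


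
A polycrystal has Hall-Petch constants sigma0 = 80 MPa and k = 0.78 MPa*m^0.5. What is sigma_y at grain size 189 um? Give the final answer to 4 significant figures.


sigma_y = sigma0 + k / sqrt(d)
d = 189 um = 1.89e-04 m
sigma_y = 80 + 0.78 / sqrt(1.89e-04)
sigma_y = 136.7 MPa


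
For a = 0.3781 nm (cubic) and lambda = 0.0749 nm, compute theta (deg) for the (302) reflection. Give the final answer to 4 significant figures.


d = a / sqrt(h^2+k^2+l^2)
d = 0.3781 / sqrt(13) = 0.104866 nm
lambda = 2*d*sin(theta)  =>  sin(theta) = lambda / (2*d)
sin(theta) = 0.0749 / (2 * 0.104866) = 0.357122
theta = 20.92 deg


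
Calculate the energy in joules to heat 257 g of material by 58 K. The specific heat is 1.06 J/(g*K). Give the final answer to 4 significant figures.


Q = m * cp * dT
Q = 257 * 1.06 * 58
Q = 15800 J


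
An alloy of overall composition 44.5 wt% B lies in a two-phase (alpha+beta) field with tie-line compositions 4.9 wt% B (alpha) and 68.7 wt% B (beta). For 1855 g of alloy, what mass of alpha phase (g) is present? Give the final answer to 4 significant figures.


f_alpha = (C_beta - C0) / (C_beta - C_alpha)
f_alpha = (68.7 - 44.5) / (68.7 - 4.9) = 0.37931
m_alpha = f_alpha * m_total = 0.37931 * 1855 = 703.6 g


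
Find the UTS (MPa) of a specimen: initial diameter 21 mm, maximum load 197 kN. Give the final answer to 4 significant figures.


A0 = pi*(d/2)^2 = pi*(21/2)^2 = 346.361 mm^2
UTS = F_max / A0 = 197*1000 / 346.361
UTS = 568.8 MPa


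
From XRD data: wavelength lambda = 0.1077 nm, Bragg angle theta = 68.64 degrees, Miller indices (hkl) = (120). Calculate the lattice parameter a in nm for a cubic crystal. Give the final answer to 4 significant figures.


d = lambda / (2*sin(theta))
d = 0.1077 / (2*sin(68.64 deg))
d = 0.0578218 nm
a = d * sqrt(h^2+k^2+l^2) = 0.0578218 * sqrt(5)
a = 0.1293 nm


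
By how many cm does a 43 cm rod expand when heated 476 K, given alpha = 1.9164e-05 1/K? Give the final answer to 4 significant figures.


dL = L0 * alpha * dT
dL = 43 * 1.9164e-05 * 476
dL = 0.3922 cm


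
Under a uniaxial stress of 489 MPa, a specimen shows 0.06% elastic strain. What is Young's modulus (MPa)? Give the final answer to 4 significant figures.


E = sigma / epsilon
epsilon = 0.06% = 6e-04
E = 489 / 6e-04
E = 815000 MPa


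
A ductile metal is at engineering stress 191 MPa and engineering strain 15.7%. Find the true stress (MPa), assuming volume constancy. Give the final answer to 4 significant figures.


sigma_true = sigma_eng * (1 + epsilon_eng)
sigma_true = 191 * (1 + 0.157)
sigma_true = 221 MPa


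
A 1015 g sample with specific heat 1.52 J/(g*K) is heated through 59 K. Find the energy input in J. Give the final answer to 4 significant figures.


Q = m * cp * dT
Q = 1015 * 1.52 * 59
Q = 91030 J


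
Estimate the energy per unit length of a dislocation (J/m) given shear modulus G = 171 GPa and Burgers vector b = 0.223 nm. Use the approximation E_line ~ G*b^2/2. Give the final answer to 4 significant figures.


E = G*b^2/2
b = 0.223 nm = 2.23e-10 m
G = 171 GPa = 1.71e+11 Pa
E = 0.5 * 1.71e+11 * (2.23e-10)^2
E = 4.252e-09 J/m


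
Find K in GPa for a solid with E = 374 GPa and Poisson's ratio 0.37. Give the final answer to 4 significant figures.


K = E / (3*(1-2*nu))
K = 374 / (3*(1-2*0.37))
K = 479.5 GPa


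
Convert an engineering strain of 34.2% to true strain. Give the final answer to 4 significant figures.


epsilon_true = ln(1 + epsilon_eng)
epsilon_true = ln(1 + 0.342)
epsilon_true = 0.2942


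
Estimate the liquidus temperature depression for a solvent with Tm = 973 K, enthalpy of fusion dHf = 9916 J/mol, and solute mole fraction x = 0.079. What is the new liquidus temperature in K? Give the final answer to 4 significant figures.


dT = R*Tm^2*x / dHf
dT = 8.314 * 973^2 * 0.079 / 9916
dT = 62.7085 K
T_new = 973 - 62.7085 = 910.3 K


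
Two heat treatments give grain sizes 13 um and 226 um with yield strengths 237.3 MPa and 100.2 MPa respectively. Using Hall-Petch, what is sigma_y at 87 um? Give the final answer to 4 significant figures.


sigma_y = sigma0 + k / sqrt(d)
1/sqrt(d1) = 1/sqrt(1.3e-05) = 277.35;  1/sqrt(d2) = 66.519
k = (sigma1 - sigma2) / (1/sqrt(d1) - 1/sqrt(d2)) = (237.3 - 100.2) / (277.35 - 66.519) = 0.650284 MPa*m^0.5
sigma0 = sigma1 - k/sqrt(d1) = 237.3 - 0.650284*277.35 = 56.9438 MPa
sigma_y(d3) = 56.9438 + 0.650284 / sqrt(8.7e-05) = 126.7 MPa


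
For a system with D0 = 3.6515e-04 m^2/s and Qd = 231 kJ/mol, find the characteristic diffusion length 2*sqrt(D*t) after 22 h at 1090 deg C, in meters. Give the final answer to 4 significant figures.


Step 1: D = D0 * exp(-Qd/(R*T))
T = 1363.15 K
D = 3.6515e-04 * exp(-231e3 / (8.314 * 1363.15)) = 5.13389e-13 m^2/s
Step 2: L = 2*sqrt(D*t)
t = 22 h = 79200 s
L = 2*sqrt(5.13389e-13 * 79200) = 4.033e-04 m


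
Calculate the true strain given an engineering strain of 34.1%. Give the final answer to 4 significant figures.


epsilon_true = ln(1 + epsilon_eng)
epsilon_true = ln(1 + 0.341)
epsilon_true = 0.2934


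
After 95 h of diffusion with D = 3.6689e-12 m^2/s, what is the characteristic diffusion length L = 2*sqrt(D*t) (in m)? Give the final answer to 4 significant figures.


t = 95 hr = 342000 s
Diffusion length = 2*sqrt(D*t)
= 2*sqrt(3.6689e-12 * 342000)
= 2.24e-03 m


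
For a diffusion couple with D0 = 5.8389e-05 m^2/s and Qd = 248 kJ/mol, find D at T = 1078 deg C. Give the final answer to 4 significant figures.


D = D0 * exp(-Qd / (R*T))
T = 1351.15 K
D = 5.8389e-05 * exp(-248e3 / (8.314 * 1351.15))
D = 1.508e-14 m^2/s


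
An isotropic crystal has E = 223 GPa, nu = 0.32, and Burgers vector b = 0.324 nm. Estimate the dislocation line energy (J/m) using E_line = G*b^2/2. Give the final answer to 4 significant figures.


Step 1: G = E / (2*(1+nu))
G = 223 / (2*(1+0.32)) = 84.4697 GPa = 8.44697e+10 Pa
Step 2: E_line = G*b^2/2
b = 0.324 nm = 3.24e-10 m
E_line = 0.5 * 8.44697e+10 * (3.24e-10)^2 = 4.434e-09 J/m


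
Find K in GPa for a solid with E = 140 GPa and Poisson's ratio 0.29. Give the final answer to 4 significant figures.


K = E / (3*(1-2*nu))
K = 140 / (3*(1-2*0.29))
K = 111.1 GPa


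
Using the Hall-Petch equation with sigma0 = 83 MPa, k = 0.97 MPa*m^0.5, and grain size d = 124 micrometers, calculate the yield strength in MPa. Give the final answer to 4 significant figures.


sigma_y = sigma0 + k / sqrt(d)
d = 124 um = 1.24e-04 m
sigma_y = 83 + 0.97 / sqrt(1.24e-04)
sigma_y = 170.1 MPa


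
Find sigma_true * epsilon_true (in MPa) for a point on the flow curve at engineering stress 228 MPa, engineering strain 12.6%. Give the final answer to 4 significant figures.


sigma_true = sigma_eng * (1 + epsilon_eng)
sigma_true = 228 * (1 + 0.126) = 256.728 MPa
epsilon_true = ln(1 + epsilon_eng)
epsilon_true = ln(1 + 0.126) = 0.118672
sigma_true * epsilon_true = 256.728 * 0.118672 = 30.47 MPa


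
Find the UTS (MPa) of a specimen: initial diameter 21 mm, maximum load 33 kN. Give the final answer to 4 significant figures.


A0 = pi*(d/2)^2 = pi*(21/2)^2 = 346.361 mm^2
UTS = F_max / A0 = 33*1000 / 346.361
UTS = 95.28 MPa


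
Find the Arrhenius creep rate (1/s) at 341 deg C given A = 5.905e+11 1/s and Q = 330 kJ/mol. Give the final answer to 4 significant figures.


rate = A * exp(-Q / (R*T))
T = 341 + 273.15 = 614.15 K
rate = 5.905e+11 * exp(-330e3 / (8.314 * 614.15))
rate = 5.047e-17 1/s


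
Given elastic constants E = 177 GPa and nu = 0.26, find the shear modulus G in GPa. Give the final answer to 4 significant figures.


G = E / (2*(1+nu))
G = 177 / (2*(1+0.26))
G = 70.24 GPa


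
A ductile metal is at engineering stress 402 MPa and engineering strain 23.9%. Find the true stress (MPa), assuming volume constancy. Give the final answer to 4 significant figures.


sigma_true = sigma_eng * (1 + epsilon_eng)
sigma_true = 402 * (1 + 0.239)
sigma_true = 498.1 MPa


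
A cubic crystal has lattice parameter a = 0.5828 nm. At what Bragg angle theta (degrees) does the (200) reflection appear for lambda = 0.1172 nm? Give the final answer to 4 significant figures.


d = a / sqrt(h^2+k^2+l^2)
d = 0.5828 / sqrt(4) = 0.2914 nm
lambda = 2*d*sin(theta)  =>  sin(theta) = lambda / (2*d)
sin(theta) = 0.1172 / (2 * 0.2914) = 0.201098
theta = 11.6 deg


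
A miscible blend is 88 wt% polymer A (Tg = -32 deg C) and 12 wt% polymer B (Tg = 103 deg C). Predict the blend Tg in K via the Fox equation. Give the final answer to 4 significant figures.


1/Tg = w1/Tg1 + w2/Tg2 (in Kelvin)
Tg1 = 241.15 K, Tg2 = 376.15 K
1/Tg = 0.88/241.15 + 0.12/376.15
Tg = 252 K


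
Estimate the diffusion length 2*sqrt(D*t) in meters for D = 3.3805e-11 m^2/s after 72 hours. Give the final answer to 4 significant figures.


t = 72 hr = 259200 s
Diffusion length = 2*sqrt(D*t)
= 2*sqrt(3.3805e-11 * 259200)
= 5.92e-03 m


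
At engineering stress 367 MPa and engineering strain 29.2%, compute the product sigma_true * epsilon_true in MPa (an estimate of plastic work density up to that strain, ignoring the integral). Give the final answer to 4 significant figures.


sigma_true = sigma_eng * (1 + epsilon_eng)
sigma_true = 367 * (1 + 0.292) = 474.164 MPa
epsilon_true = ln(1 + epsilon_eng)
epsilon_true = ln(1 + 0.292) = 0.256191
sigma_true * epsilon_true = 474.164 * 0.256191 = 121.5 MPa


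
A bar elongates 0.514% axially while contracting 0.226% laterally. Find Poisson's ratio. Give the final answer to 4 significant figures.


nu = -epsilon_lat / epsilon_axial
Lateral strain is contraction (negative), so using magnitudes:
nu = 0.226 / 0.514
nu = 0.4397


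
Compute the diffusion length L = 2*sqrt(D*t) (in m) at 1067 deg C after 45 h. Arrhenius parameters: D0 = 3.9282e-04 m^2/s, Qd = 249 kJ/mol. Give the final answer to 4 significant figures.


Step 1: D = D0 * exp(-Qd/(R*T))
T = 1340.15 K
D = 3.9282e-04 * exp(-249e3 / (8.314 * 1340.15)) = 7.73823e-14 m^2/s
Step 2: L = 2*sqrt(D*t)
t = 45 h = 162000 s
L = 2*sqrt(7.73823e-14 * 162000) = 2.239e-04 m


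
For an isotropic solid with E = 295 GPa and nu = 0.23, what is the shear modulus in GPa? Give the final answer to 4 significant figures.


G = E / (2*(1+nu))
G = 295 / (2*(1+0.23))
G = 119.9 GPa


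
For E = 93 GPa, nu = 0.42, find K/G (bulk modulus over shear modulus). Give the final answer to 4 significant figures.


G = E / (2*(1+nu))
G = 93 / (2*(1+0.42)) = 32.7465 GPa
K = E / (3*(1-2*nu))
K = 93 / (3*(1-2*0.42)) = 193.75 GPa
K/G = 193.75 / 32.7465 = 5.917


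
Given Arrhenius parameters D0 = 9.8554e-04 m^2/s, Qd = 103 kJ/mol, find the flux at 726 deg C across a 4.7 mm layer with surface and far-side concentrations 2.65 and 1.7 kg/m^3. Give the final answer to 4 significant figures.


Step 1: D = D0 * exp(-Qd/(R*T))
T = 726 + 273.15 = 999.15 K
D = 9.8554e-04 * exp(-103e3 / (8.314 * 999.15)) = 4.06195e-09 m^2/s
Step 2: J = D * (C1 - C2) / dx
J = 4.06195e-09 * (2.65 - 1.7) / 4.7e-03
J = 8.21e-07 kg/(m^2*s)


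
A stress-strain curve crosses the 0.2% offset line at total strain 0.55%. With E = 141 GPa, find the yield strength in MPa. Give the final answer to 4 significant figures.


Offset strain = 0.002
Elastic strain at yield = total_strain - offset = 5.5e-03 - 0.002 = 3.5e-03
sigma_y = E * elastic_strain = 141000 * 3.5e-03
sigma_y = 493.5 MPa


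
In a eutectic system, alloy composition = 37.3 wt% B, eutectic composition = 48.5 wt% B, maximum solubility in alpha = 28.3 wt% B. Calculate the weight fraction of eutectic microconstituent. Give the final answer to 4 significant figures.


f_primary = (C_e - C0) / (C_e - C_alpha_max)
f_primary = (48.5 - 37.3) / (48.5 - 28.3)
f_primary = 0.554455
f_eutectic = 1 - 0.554455 = 0.4455


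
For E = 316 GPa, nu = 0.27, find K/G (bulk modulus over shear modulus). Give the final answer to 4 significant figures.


G = E / (2*(1+nu))
G = 316 / (2*(1+0.27)) = 124.409 GPa
K = E / (3*(1-2*nu))
K = 316 / (3*(1-2*0.27)) = 228.986 GPa
K/G = 228.986 / 124.409 = 1.841


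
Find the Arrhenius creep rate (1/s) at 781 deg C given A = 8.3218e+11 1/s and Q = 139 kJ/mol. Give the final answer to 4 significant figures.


rate = A * exp(-Q / (R*T))
T = 781 + 273.15 = 1054.15 K
rate = 8.3218e+11 * exp(-139e3 / (8.314 * 1054.15))
rate = 107700 1/s


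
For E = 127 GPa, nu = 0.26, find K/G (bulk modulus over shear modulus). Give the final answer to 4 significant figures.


G = E / (2*(1+nu))
G = 127 / (2*(1+0.26)) = 50.3968 GPa
K = E / (3*(1-2*nu))
K = 127 / (3*(1-2*0.26)) = 88.1944 GPa
K/G = 88.1944 / 50.3968 = 1.75


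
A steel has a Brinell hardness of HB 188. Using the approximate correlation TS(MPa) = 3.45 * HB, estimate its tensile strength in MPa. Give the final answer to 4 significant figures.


TS (MPa) = 3.45 * HB
TS = 3.45 * 188
TS = 648.6 MPa


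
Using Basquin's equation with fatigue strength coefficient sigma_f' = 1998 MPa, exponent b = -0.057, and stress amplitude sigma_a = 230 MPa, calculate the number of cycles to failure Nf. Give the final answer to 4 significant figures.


sigma_a = sigma_f' * (2*Nf)^b
2*Nf = (sigma_a / sigma_f')^(1/b)
2*Nf = (230 / 1998)^(1/-0.057)
2*Nf = 2.96048e+16
Nf = 1.48e+16 cycles


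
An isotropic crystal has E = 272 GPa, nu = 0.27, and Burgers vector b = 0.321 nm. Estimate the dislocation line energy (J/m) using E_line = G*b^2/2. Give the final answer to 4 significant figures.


Step 1: G = E / (2*(1+nu))
G = 272 / (2*(1+0.27)) = 107.087 GPa = 1.07087e+11 Pa
Step 2: E_line = G*b^2/2
b = 0.321 nm = 3.21e-10 m
E_line = 0.5 * 1.07087e+11 * (3.21e-10)^2 = 5.517e-09 J/m


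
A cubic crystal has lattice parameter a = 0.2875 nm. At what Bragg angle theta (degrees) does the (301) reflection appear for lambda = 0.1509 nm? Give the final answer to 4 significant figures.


d = a / sqrt(h^2+k^2+l^2)
d = 0.2875 / sqrt(10) = 0.0909155 nm
lambda = 2*d*sin(theta)  =>  sin(theta) = lambda / (2*d)
sin(theta) = 0.1509 / (2 * 0.0909155) = 0.829892
theta = 56.09 deg


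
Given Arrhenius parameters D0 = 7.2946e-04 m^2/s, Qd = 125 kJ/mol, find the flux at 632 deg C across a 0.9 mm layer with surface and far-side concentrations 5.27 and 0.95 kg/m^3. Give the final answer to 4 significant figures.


Step 1: D = D0 * exp(-Qd/(R*T))
T = 632 + 273.15 = 905.15 K
D = 7.2946e-04 * exp(-125e3 / (8.314 * 905.15)) = 4.45869e-11 m^2/s
Step 2: J = D * (C1 - C2) / dx
J = 4.45869e-11 * (5.27 - 0.95) / 9e-04
J = 2.14e-07 kg/(m^2*s)


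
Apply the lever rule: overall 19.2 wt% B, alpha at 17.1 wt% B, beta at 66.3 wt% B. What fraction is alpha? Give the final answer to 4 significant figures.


f_alpha = (C_beta - C0) / (C_beta - C_alpha)
f_alpha = (66.3 - 19.2) / (66.3 - 17.1)
f_alpha = 0.9573


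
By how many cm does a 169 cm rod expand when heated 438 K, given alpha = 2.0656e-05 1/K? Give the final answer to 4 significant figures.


dL = L0 * alpha * dT
dL = 169 * 2.0656e-05 * 438
dL = 1.529 cm


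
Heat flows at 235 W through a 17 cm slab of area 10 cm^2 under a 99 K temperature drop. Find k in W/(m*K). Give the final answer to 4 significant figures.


k = Q*L / (A*dT)
L = 0.17 m, A = 1e-03 m^2
k = 235 * 0.17 / (1e-03 * 99)
k = 403.5 W/(m*K)


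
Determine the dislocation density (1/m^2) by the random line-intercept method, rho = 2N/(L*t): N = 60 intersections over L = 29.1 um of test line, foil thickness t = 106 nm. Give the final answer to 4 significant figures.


rho = 2N / (L * t)
L = 29.1 um = 2.91e-05 m, t = 106 nm = 1.06e-07 m
rho = 2 * 60 / (2.91e-05 * 1.06e-07)
rho = 3.89e+13 1/m^2


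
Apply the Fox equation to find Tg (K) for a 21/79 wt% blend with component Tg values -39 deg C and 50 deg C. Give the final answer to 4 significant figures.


1/Tg = w1/Tg1 + w2/Tg2 (in Kelvin)
Tg1 = 234.15 K, Tg2 = 323.15 K
1/Tg = 0.21/234.15 + 0.79/323.15
Tg = 299.3 K


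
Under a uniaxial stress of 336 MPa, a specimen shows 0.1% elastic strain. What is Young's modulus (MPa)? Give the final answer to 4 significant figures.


E = sigma / epsilon
epsilon = 0.1% = 1e-03
E = 336 / 1e-03
E = 336000 MPa


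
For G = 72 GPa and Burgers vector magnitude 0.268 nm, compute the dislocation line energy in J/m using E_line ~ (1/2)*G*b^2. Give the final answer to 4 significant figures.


E = G*b^2/2
b = 0.268 nm = 2.68e-10 m
G = 72 GPa = 7.2e+10 Pa
E = 0.5 * 7.2e+10 * (2.68e-10)^2
E = 2.586e-09 J/m


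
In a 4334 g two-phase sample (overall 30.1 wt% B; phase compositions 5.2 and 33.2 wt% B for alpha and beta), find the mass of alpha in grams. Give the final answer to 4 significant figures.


f_alpha = (C_beta - C0) / (C_beta - C_alpha)
f_alpha = (33.2 - 30.1) / (33.2 - 5.2) = 0.110714
m_alpha = f_alpha * m_total = 0.110714 * 4334 = 479.8 g


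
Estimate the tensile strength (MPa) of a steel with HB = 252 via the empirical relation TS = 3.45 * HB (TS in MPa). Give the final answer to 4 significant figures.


TS (MPa) = 3.45 * HB
TS = 3.45 * 252
TS = 869.4 MPa


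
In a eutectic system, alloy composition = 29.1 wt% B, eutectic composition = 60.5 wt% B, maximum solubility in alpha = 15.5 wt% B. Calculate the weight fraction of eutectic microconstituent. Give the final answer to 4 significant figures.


f_primary = (C_e - C0) / (C_e - C_alpha_max)
f_primary = (60.5 - 29.1) / (60.5 - 15.5)
f_primary = 0.697778
f_eutectic = 1 - 0.697778 = 0.3022


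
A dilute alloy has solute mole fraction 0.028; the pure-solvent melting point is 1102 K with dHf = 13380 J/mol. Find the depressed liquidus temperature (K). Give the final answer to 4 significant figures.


dT = R*Tm^2*x / dHf
dT = 8.314 * 1102^2 * 0.028 / 13380
dT = 21.1288 K
T_new = 1102 - 21.1288 = 1081 K


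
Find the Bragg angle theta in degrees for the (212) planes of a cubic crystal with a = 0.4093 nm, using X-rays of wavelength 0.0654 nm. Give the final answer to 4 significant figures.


d = a / sqrt(h^2+k^2+l^2)
d = 0.4093 / sqrt(9) = 0.136433 nm
lambda = 2*d*sin(theta)  =>  sin(theta) = lambda / (2*d)
sin(theta) = 0.0654 / (2 * 0.136433) = 0.239677
theta = 13.87 deg


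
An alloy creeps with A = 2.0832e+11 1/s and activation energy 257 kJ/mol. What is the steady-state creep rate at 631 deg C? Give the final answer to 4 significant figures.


rate = A * exp(-Q / (R*T))
T = 631 + 273.15 = 904.15 K
rate = 2.0832e+11 * exp(-257e3 / (8.314 * 904.15))
rate = 2.956e-04 1/s


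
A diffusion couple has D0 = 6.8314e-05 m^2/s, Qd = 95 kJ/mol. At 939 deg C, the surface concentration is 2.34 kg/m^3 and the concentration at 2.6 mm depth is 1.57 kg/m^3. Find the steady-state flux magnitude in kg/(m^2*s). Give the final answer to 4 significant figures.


Step 1: D = D0 * exp(-Qd/(R*T))
T = 939 + 273.15 = 1212.15 K
D = 6.8314e-05 * exp(-95e3 / (8.314 * 1212.15)) = 5.50262e-09 m^2/s
Step 2: J = D * (C1 - C2) / dx
J = 5.50262e-09 * (2.34 - 1.57) / 2.6e-03
J = 1.63e-06 kg/(m^2*s)


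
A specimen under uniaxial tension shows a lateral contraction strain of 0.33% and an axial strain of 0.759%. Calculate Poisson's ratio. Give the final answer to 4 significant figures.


nu = -epsilon_lat / epsilon_axial
Lateral strain is contraction (negative), so using magnitudes:
nu = 0.33 / 0.759
nu = 0.4348


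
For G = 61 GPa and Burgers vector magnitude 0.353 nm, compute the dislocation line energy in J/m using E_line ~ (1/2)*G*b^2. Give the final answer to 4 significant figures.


E = G*b^2/2
b = 0.353 nm = 3.53e-10 m
G = 61 GPa = 6.1e+10 Pa
E = 0.5 * 6.1e+10 * (3.53e-10)^2
E = 3.801e-09 J/m


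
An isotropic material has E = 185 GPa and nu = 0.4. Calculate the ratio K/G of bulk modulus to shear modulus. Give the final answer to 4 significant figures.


G = E / (2*(1+nu))
G = 185 / (2*(1+0.4)) = 66.0714 GPa
K = E / (3*(1-2*nu))
K = 185 / (3*(1-2*0.4)) = 308.333 GPa
K/G = 308.333 / 66.0714 = 4.667


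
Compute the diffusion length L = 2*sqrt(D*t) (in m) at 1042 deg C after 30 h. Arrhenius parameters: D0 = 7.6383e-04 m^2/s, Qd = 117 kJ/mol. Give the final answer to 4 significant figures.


Step 1: D = D0 * exp(-Qd/(R*T))
T = 1315.15 K
D = 7.6383e-04 * exp(-117e3 / (8.314 * 1315.15)) = 1.72134e-08 m^2/s
Step 2: L = 2*sqrt(D*t)
t = 30 h = 108000 s
L = 2*sqrt(1.72134e-08 * 108000) = 0.08623 m


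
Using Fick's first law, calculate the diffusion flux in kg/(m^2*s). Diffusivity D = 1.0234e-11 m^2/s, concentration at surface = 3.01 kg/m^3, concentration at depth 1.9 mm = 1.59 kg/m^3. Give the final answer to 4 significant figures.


J = -D * (dC/dx) = D * (C1 - C2) / dx
J = 1.0234e-11 * (3.01 - 1.59) / 1.9e-03
J = 7.649e-09 kg/(m^2*s)


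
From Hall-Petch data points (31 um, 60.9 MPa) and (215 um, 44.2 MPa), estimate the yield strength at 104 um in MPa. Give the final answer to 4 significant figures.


sigma_y = sigma0 + k / sqrt(d)
1/sqrt(d1) = 1/sqrt(3.1e-05) = 179.605;  1/sqrt(d2) = 68.1994
k = (sigma1 - sigma2) / (1/sqrt(d1) - 1/sqrt(d2)) = (60.9 - 44.2) / (179.605 - 68.1994) = 0.149902 MPa*m^0.5
sigma0 = sigma1 - k/sqrt(d1) = 60.9 - 0.149902*179.605 = 33.9767 MPa
sigma_y(d3) = 33.9767 + 0.149902 / sqrt(1.04e-04) = 48.68 MPa


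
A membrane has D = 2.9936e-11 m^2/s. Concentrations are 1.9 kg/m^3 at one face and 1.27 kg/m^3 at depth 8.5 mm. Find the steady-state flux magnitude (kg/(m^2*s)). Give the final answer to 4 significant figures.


J = -D * (dC/dx) = D * (C1 - C2) / dx
J = 2.9936e-11 * (1.9 - 1.27) / 8.5e-03
J = 2.219e-09 kg/(m^2*s)


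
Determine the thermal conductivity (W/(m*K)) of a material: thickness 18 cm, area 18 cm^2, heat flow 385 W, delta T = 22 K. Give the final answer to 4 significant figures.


k = Q*L / (A*dT)
L = 0.18 m, A = 1.8e-03 m^2
k = 385 * 0.18 / (1.8e-03 * 22)
k = 1750 W/(m*K)


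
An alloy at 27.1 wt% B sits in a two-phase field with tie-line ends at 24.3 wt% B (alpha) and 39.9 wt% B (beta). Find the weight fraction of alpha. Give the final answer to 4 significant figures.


f_alpha = (C_beta - C0) / (C_beta - C_alpha)
f_alpha = (39.9 - 27.1) / (39.9 - 24.3)
f_alpha = 0.8205


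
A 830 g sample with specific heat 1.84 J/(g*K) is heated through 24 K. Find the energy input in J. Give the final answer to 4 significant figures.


Q = m * cp * dT
Q = 830 * 1.84 * 24
Q = 36650 J


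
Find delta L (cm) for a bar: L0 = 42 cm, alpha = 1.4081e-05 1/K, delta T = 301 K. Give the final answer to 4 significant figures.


dL = L0 * alpha * dT
dL = 42 * 1.4081e-05 * 301
dL = 0.178 cm


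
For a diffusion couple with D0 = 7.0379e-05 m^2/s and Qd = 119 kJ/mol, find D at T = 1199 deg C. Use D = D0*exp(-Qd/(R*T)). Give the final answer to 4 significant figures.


D = D0 * exp(-Qd / (R*T))
T = 1472.15 K
D = 7.0379e-05 * exp(-119e3 / (8.314 * 1472.15))
D = 4.216e-09 m^2/s


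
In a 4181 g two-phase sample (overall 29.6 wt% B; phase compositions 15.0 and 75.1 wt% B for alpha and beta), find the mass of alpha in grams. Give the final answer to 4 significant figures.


f_alpha = (C_beta - C0) / (C_beta - C_alpha)
f_alpha = (75.1 - 29.6) / (75.1 - 15.0) = 0.757072
m_alpha = f_alpha * m_total = 0.757072 * 4181 = 3165 g


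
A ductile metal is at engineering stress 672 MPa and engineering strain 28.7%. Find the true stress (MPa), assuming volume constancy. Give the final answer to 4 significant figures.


sigma_true = sigma_eng * (1 + epsilon_eng)
sigma_true = 672 * (1 + 0.287)
sigma_true = 864.9 MPa


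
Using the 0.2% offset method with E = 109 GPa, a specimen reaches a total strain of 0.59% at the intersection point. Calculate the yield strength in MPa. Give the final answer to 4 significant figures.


Offset strain = 0.002
Elastic strain at yield = total_strain - offset = 5.9e-03 - 0.002 = 3.9e-03
sigma_y = E * elastic_strain = 109000 * 3.9e-03
sigma_y = 425.1 MPa


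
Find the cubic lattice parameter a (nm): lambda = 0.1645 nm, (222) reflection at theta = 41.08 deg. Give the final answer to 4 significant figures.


d = lambda / (2*sin(theta))
d = 0.1645 / (2*sin(41.08 deg))
d = 0.125169 nm
a = d * sqrt(h^2+k^2+l^2) = 0.125169 * sqrt(12)
a = 0.4336 nm


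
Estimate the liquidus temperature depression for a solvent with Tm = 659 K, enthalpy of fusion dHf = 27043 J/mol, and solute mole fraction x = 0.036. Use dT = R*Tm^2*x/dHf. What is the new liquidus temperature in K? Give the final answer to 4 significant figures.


dT = R*Tm^2*x / dHf
dT = 8.314 * 659^2 * 0.036 / 27043
dT = 4.80649 K
T_new = 659 - 4.80649 = 654.2 K


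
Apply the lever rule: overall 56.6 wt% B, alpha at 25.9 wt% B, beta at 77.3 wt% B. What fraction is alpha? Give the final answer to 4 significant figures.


f_alpha = (C_beta - C0) / (C_beta - C_alpha)
f_alpha = (77.3 - 56.6) / (77.3 - 25.9)
f_alpha = 0.4027


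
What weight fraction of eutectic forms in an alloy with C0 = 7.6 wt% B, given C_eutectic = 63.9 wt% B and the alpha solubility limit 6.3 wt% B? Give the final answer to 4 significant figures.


f_primary = (C_e - C0) / (C_e - C_alpha_max)
f_primary = (63.9 - 7.6) / (63.9 - 6.3)
f_primary = 0.977431
f_eutectic = 1 - 0.977431 = 0.02257


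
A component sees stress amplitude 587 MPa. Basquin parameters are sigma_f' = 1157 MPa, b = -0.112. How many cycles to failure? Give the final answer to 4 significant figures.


sigma_a = sigma_f' * (2*Nf)^b
2*Nf = (sigma_a / sigma_f')^(1/b)
2*Nf = (587 / 1157)^(1/-0.112)
2*Nf = 427.767
Nf = 213.9 cycles


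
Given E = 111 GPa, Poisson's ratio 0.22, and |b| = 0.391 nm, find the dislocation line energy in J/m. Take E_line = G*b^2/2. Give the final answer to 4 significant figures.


Step 1: G = E / (2*(1+nu))
G = 111 / (2*(1+0.22)) = 45.4918 GPa = 4.54918e+10 Pa
Step 2: E_line = G*b^2/2
b = 0.391 nm = 3.91e-10 m
E_line = 0.5 * 4.54918e+10 * (3.91e-10)^2 = 3.477e-09 J/m


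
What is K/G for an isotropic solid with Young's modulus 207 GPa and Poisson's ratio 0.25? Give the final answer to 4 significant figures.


G = E / (2*(1+nu))
G = 207 / (2*(1+0.25)) = 82.8 GPa
K = E / (3*(1-2*nu))
K = 207 / (3*(1-2*0.25)) = 138 GPa
K/G = 138 / 82.8 = 1.667


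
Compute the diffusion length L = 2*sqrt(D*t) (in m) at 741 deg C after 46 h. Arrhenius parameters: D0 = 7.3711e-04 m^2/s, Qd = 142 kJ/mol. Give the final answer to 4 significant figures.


Step 1: D = D0 * exp(-Qd/(R*T))
T = 1014.15 K
D = 7.3711e-04 * exp(-142e3 / (8.314 * 1014.15)) = 3.57635e-11 m^2/s
Step 2: L = 2*sqrt(D*t)
t = 46 h = 165600 s
L = 2*sqrt(3.57635e-11 * 165600) = 4.867e-03 m


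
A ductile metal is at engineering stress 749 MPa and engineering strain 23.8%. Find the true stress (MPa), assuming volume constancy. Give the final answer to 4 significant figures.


sigma_true = sigma_eng * (1 + epsilon_eng)
sigma_true = 749 * (1 + 0.238)
sigma_true = 927.3 MPa


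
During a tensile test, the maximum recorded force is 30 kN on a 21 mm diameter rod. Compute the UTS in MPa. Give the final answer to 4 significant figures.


A0 = pi*(d/2)^2 = pi*(21/2)^2 = 346.361 mm^2
UTS = F_max / A0 = 30*1000 / 346.361
UTS = 86.61 MPa


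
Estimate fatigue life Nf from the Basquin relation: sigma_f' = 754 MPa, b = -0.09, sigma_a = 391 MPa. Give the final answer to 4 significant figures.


sigma_a = sigma_f' * (2*Nf)^b
2*Nf = (sigma_a / sigma_f')^(1/b)
2*Nf = (391 / 754)^(1/-0.09)
2*Nf = 1475.12
Nf = 737.6 cycles


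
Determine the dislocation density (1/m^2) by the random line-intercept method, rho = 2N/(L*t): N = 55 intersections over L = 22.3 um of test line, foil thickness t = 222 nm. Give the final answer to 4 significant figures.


rho = 2N / (L * t)
L = 22.3 um = 2.23e-05 m, t = 222 nm = 2.22e-07 m
rho = 2 * 55 / (2.23e-05 * 2.22e-07)
rho = 2.222e+13 1/m^2


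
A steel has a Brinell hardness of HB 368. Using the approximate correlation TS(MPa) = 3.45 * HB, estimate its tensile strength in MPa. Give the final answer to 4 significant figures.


TS (MPa) = 3.45 * HB
TS = 3.45 * 368
TS = 1270 MPa


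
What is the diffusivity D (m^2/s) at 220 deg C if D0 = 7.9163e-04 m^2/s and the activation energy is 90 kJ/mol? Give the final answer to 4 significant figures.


D = D0 * exp(-Qd / (R*T))
T = 493.15 K
D = 7.9163e-04 * exp(-90e3 / (8.314 * 493.15))
D = 2.319e-13 m^2/s


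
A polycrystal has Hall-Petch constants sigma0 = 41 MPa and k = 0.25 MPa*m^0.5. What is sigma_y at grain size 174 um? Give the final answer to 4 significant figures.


sigma_y = sigma0 + k / sqrt(d)
d = 174 um = 1.74e-04 m
sigma_y = 41 + 0.25 / sqrt(1.74e-04)
sigma_y = 59.95 MPa


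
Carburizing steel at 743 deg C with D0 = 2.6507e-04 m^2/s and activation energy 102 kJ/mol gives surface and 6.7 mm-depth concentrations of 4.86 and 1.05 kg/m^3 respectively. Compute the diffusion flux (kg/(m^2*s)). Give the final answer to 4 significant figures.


Step 1: D = D0 * exp(-Qd/(R*T))
T = 743 + 273.15 = 1016.15 K
D = 2.6507e-04 * exp(-102e3 / (8.314 * 1016.15)) = 1.51327e-09 m^2/s
Step 2: J = D * (C1 - C2) / dx
J = 1.51327e-09 * (4.86 - 1.05) / 6.7e-03
J = 8.605e-07 kg/(m^2*s)


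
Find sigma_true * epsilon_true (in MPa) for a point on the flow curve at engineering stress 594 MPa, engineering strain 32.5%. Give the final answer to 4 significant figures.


sigma_true = sigma_eng * (1 + epsilon_eng)
sigma_true = 594 * (1 + 0.325) = 787.05 MPa
epsilon_true = ln(1 + epsilon_eng)
epsilon_true = ln(1 + 0.325) = 0.281412
sigma_true * epsilon_true = 787.05 * 0.281412 = 221.5 MPa


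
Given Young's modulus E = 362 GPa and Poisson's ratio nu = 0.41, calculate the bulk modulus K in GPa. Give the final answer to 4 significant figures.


K = E / (3*(1-2*nu))
K = 362 / (3*(1-2*0.41))
K = 670.4 GPa


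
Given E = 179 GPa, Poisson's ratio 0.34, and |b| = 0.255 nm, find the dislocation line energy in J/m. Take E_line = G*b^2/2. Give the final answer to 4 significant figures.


Step 1: G = E / (2*(1+nu))
G = 179 / (2*(1+0.34)) = 66.791 GPa = 6.6791e+10 Pa
Step 2: E_line = G*b^2/2
b = 0.255 nm = 2.55e-10 m
E_line = 0.5 * 6.6791e+10 * (2.55e-10)^2 = 2.172e-09 J/m


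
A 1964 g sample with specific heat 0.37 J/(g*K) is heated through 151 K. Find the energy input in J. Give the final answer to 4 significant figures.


Q = m * cp * dT
Q = 1964 * 0.37 * 151
Q = 109700 J


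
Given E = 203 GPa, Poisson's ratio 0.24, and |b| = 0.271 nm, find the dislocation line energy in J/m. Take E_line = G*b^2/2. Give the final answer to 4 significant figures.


Step 1: G = E / (2*(1+nu))
G = 203 / (2*(1+0.24)) = 81.8548 GPa = 8.18548e+10 Pa
Step 2: E_line = G*b^2/2
b = 0.271 nm = 2.71e-10 m
E_line = 0.5 * 8.18548e+10 * (2.71e-10)^2 = 3.006e-09 J/m


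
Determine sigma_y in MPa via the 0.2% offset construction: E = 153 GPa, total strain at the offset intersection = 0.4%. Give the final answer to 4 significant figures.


Offset strain = 0.002
Elastic strain at yield = total_strain - offset = 4e-03 - 0.002 = 2e-03
sigma_y = E * elastic_strain = 153000 * 2e-03
sigma_y = 306 MPa


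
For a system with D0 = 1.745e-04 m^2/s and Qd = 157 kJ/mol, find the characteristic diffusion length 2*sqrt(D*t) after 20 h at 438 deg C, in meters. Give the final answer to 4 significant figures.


Step 1: D = D0 * exp(-Qd/(R*T))
T = 711.15 K
D = 1.745e-04 * exp(-157e3 / (8.314 * 711.15)) = 5.12366e-16 m^2/s
Step 2: L = 2*sqrt(D*t)
t = 20 h = 72000 s
L = 2*sqrt(5.12366e-16 * 72000) = 1.215e-05 m
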